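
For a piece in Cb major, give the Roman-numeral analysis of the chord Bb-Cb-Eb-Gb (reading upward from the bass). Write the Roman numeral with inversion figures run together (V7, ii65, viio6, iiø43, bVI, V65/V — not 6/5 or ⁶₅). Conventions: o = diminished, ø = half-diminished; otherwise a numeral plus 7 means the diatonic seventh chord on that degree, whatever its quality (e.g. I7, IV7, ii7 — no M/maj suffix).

I42

Stacked in thirds the chord is Cb-Eb-Gb-Bb: a major seventh chord on Cb.
Cb is scale degree 1 in Cb major, and a major seventh chord on that degree is written I7.
With Bb in the bass the chord is in third inversion, so the figured bass is 42.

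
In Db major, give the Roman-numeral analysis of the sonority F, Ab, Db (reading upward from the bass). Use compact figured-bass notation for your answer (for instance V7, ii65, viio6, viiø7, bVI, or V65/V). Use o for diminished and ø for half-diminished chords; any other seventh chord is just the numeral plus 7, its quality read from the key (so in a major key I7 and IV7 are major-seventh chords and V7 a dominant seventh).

Stacked in thirds the chord is Db-F-Ab: a major triad on Db.
In Db major, Db is the tonic; the diatonic major triad there is I.
With F in the bass the chord is in first inversion, so the figured bass is 6.

I6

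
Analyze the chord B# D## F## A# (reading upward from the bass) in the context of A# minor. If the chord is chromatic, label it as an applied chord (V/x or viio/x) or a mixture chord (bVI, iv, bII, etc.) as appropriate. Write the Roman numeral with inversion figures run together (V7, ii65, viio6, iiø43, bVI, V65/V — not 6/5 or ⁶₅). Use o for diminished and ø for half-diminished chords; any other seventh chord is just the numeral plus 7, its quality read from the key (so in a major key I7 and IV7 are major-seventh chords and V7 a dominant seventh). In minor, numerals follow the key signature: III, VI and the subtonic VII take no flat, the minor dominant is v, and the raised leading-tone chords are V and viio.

Stacked in thirds the chord is B#-D##-F##-A#: a dominant seventh chord on B#.
B# is not a diatonic chord root with this quality in A# minor, but it lies a perfect fifth above E# (V), so the chord functions as an applied dominant of V.

V7/V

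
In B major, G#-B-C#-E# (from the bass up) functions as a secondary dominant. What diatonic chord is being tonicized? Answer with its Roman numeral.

V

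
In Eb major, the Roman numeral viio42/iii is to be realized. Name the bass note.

Eb

The applied chord viio42/iii is rooted on F#: F#-A-C-Eb.
The figure 42 means third inversion — the seventh is in the bass.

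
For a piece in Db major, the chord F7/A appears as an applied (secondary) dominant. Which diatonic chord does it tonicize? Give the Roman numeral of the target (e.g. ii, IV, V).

The chord is a dominant seventh chord on F.
A dominant resolves down a perfect fifth: F → Bb. In Db major, Bb is scale degree 6, i.e. vi.

vi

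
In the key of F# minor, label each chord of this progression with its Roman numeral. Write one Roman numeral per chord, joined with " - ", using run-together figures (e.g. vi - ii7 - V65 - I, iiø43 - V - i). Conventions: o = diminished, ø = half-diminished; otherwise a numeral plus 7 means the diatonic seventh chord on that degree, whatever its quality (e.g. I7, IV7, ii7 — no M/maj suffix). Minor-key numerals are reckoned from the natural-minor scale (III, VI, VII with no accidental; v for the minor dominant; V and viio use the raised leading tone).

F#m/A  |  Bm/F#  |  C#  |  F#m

F#m/A: root F# is the tonic; minor triad there is i6.
Bm/F#: root B is the subdominant; minor triad there is iv64.
C#: major triad on C# = scale degree 5 → V.
F#m has root F#, degree 1 in F# minor, so i.

i6 - iv64 - V - i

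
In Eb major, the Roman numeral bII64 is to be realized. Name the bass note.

Cb

bII in Eb major has root Fb; the chord is Fb-Ab-Cb.
The figure 64 means second inversion — the fifth is in the bass.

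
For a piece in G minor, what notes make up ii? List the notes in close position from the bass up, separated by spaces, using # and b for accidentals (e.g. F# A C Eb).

A C E

ii is the minor supertonic, borrowed from the parallel major (the Dorian ii). In G minor that root is A.
So the chord is A-C-E, a minor triad.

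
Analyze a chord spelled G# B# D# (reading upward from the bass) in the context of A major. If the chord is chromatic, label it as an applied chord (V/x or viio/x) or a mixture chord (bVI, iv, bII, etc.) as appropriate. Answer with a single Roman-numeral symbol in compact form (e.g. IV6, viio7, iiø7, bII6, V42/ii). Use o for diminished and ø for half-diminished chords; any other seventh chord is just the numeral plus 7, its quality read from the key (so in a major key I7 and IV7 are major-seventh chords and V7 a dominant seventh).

Stacked in thirds the chord is G#-B#-D#: a major triad on G#.
G# is not a diatonic chord root with this quality in A major, but it lies a perfect fifth above C# (iii), so the chord functions as an applied dominant of iii.

V/iii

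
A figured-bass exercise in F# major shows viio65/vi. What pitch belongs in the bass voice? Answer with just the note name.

E#

The applied chord viio65/vi is rooted on C##: C##-E#-G#-B.
The figure 65 means first inversion — the third is in the bass.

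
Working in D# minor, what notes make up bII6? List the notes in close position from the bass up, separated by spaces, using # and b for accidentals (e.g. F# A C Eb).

G# B E

bII6 is the Neapolitan sixth — a major triad on the lowered second degree, here in its customary first inversion. In D# minor that root is E.
So the chord is E-G#-B, a major triad.
The figured bass 6 indicates first inversion, placing the third (G#) in the bass: G#-B-E.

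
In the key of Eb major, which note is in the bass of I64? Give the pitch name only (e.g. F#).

Bb

I in Eb major has root Eb; the chord is Eb-G-Bb.
The figure 64 means second inversion — the fifth is in the bass.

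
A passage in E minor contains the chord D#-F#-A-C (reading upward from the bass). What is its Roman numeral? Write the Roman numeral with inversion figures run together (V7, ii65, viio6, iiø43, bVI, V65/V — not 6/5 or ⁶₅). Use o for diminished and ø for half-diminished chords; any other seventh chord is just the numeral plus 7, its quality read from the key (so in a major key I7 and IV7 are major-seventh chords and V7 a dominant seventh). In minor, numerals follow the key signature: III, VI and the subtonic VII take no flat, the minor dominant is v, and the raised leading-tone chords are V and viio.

Stacked in thirds the chord is D#-F#-A-C: a fully diminished seventh chord on D#.
In E minor, D# is the leading tone; the diatonic fully diminished seventh chord there is viio7.

viio7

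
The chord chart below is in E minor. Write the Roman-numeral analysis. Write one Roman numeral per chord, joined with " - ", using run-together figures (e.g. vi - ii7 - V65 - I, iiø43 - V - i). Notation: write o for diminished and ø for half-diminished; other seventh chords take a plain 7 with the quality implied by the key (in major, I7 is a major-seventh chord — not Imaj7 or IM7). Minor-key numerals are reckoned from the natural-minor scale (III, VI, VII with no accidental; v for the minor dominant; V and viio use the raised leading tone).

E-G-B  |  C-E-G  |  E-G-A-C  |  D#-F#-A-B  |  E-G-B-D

E-G-B: root E is the tonic; minor triad there is i.
C-E-G: major triad on C = scale degree 6 → VI.
E-G-A-C: minor seventh chord on A = scale degree 4 → iv43.
D#-F#-A-B: root B is the dominant; dominant seventh chord there is V65.
E-G-B-D has root E, degree 1 in E minor, so i7.

i - VI - iv43 - V65 - i7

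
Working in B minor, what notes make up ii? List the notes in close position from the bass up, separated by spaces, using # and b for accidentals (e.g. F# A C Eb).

C# E G#

ii is the minor supertonic, borrowed from the parallel major (the Dorian ii). In B minor that root is C#.
So the chord is C#-E-G#, a minor triad.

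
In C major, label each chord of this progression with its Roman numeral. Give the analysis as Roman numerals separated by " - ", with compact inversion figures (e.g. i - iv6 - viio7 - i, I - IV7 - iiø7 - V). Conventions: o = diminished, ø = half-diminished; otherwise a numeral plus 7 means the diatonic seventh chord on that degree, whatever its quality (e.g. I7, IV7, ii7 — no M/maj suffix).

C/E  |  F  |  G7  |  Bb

I6 - IV - V7 - bVII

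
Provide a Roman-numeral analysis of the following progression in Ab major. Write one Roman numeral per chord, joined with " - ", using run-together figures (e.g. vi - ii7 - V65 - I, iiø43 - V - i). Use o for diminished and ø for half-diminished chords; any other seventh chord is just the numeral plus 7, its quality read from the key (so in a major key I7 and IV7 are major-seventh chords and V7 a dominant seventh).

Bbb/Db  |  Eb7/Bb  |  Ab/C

Bbb/Db: major triad on Bbb — chromatic; Bbb is the lowered second degree, so this is the Neapolitan sixth, bII6 (third, Db, in the bass — hence the 6).
Eb7/Bb has root Eb, degree 5 in Ab major, so V43.
Ab/C: root Ab is the tonic; major triad there is I6.

bII6 - V43 - I6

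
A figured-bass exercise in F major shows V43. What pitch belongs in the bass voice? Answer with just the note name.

V in F major has root C; the chord is C-E-G-Bb.
The figure 43 means second inversion — the fifth is in the bass.

G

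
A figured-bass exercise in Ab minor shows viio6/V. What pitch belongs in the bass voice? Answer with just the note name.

The applied chord viio6/V is rooted on D: D-F-Ab.
The figure 6 means first inversion — the third is in the bass.

F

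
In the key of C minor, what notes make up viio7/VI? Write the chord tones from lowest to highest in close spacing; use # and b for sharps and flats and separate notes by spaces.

G Bb Db Fb

viio7/VI is a secondary leading-tone chord. The target VI is Ab in C minor; the applied chord is rooted a semitone below, on G.
Building a fully diminished seventh chord on G gives G-Bb-Db-Fb.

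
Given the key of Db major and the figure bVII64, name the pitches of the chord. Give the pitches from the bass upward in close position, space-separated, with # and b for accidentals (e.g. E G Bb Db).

Scale degree 7 in Db major is C; lowering it a half step gives Cb. bVII64 is a major triad on the lowered seventh degree (the subtonic), borrowed from the parallel minor.
So the chord is Cb-Eb-Gb.
The figured bass 64 indicates second inversion, placing the fifth (Gb) in the bass: Gb-Cb-Eb.

Gb Cb Eb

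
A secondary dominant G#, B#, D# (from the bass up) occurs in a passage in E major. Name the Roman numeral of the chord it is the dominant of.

vi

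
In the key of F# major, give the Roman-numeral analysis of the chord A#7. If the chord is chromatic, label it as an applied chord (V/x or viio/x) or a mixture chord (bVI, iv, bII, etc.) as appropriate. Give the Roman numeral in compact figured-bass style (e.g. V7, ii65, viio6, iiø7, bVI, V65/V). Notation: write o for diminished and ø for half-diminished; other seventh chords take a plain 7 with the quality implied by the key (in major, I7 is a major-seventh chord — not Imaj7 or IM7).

V7/vi

The pitches A#-C##-E#-G# form a dominant seventh chord rooted on A#.
A# is not a diatonic chord root with this quality in F# major, but it lies a perfect fifth above D# (vi), so the chord functions as an applied dominant of vi.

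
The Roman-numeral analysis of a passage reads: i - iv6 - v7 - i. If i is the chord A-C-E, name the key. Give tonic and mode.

A minor

i is given as A-C-E — a minor triad with root A.
If A is scale degree 1 and the mode makes that degree carry a minor triad, the tonic is A and the mode is minor.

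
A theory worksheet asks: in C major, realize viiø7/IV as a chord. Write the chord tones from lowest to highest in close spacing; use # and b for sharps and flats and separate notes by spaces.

E G Bb D

The slash marks an applied leading-tone chord: viio of IV. In C major, IV is F, so the leading tone to it is E, a half step below.
Building a half-diminished seventh chord on E gives E-G-Bb-D.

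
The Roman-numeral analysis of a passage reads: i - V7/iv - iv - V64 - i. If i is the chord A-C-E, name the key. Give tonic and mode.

The anchor chord is a minor triad on A, labeled i.
If A is scale degree 1 and the mode makes that degree carry a minor triad, the tonic is A and the mode is minor.

A minor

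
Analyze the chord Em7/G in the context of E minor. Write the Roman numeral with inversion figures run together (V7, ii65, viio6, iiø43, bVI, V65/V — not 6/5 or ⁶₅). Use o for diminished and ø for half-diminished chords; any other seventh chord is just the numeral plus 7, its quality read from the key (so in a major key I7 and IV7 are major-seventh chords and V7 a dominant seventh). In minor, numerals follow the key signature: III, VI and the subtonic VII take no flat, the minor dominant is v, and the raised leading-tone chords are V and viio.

i65

The pitches E-G-B-D form a minor seventh chord rooted on E.
E is scale degree 1 in E minor, and a minor seventh chord on that degree is written i7.
With G in the bass the chord is in first inversion, so the figured bass is 65.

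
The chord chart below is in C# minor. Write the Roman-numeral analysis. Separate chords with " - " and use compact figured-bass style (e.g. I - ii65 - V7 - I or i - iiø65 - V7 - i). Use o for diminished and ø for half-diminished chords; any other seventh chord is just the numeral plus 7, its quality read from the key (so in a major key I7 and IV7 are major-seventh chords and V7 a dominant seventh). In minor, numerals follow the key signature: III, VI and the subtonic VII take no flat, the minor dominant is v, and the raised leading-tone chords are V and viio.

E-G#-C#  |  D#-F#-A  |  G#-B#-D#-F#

E-G#-C#: minor triad on C# = scale degree 1 → i6.
D#-F#-A has root D#, degree 2 in C# minor, so iio.
G#-B#-D#-F#: dominant seventh chord on G# = scale degree 5 → V7.

i6 - iio - V7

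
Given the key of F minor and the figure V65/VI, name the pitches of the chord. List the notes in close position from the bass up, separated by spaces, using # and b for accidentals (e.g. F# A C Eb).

C Eb Gb Ab

V65/VI is a secondary dominant — the dominant seventh of VI. VI in F minor is Db, so the applied chord's root is Ab, a perfect fifth above.
Building a dominant seventh chord on Ab gives Ab-C-Eb-Gb.
The figured bass 65 indicates first inversion, placing the third (C) in the bass: C-Eb-Gb-Ab.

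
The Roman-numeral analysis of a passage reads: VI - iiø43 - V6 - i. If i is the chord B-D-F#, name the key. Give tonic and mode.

B minor

The anchor chord is a minor triad on B, labeled i.
If B is scale degree 1 and the mode makes that degree carry a minor triad, the tonic is B and the mode is minor.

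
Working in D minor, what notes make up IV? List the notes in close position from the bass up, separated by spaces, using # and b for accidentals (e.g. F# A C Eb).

Scale degree 4 in D minor is G; here the chord built on it is altered to a major triad. IV is the major subdominant, borrowed from the parallel major.
So the chord is G-B-D.

G B D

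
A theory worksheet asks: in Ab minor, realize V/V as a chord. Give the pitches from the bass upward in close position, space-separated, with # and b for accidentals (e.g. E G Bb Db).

Bb D F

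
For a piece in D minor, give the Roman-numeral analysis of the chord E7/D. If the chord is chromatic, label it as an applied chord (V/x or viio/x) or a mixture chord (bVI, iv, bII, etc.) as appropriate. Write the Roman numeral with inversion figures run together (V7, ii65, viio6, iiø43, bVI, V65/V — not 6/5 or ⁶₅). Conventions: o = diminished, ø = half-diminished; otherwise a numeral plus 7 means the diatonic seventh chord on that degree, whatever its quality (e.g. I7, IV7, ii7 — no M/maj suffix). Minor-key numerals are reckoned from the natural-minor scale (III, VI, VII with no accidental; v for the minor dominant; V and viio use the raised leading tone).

The pitches E-G#-B-D form a dominant seventh chord rooted on E.
E is not a diatonic chord root with this quality in D minor, but it lies a perfect fifth above A (V), so the chord functions as an applied dominant of V.
With D in the bass the chord is in third inversion, so the figured bass is 42.

V42/V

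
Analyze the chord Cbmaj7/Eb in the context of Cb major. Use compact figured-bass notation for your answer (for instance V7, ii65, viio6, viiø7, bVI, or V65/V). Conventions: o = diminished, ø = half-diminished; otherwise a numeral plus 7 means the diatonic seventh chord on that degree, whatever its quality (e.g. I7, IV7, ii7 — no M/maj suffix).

Stacked in thirds the chord is Cb-Eb-Gb-Bb: a major seventh chord on Cb.
Cb is scale degree 1 in Cb major, and a major seventh chord on that degree is written I7.
With Eb in the bass the chord is in first inversion, so the figured bass is 65.

I65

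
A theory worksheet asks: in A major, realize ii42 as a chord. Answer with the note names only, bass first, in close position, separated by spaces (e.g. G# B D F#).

A B D F#

In A major, the supertonic is B, and the diatonic chord built there is a minor seventh chord.
That chord is spelled B-D-F#-A.
With the 42 figure the chord is in third inversion; from the bass A upward in close position it reads A-B-D-F#.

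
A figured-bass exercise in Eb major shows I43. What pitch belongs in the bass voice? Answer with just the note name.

Bb

I in Eb major has root Eb; the chord is Eb-G-Bb-D.
The figure 43 means second inversion — the fifth is in the bass.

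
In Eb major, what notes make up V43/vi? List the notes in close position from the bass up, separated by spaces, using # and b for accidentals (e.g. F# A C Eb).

D F G B

V43/vi is a secondary dominant — the dominant seventh of vi. vi in Eb major is C, so the applied chord's root is G, a perfect fifth above.
Building a dominant seventh chord on G gives G-B-D-F.
The figured bass 43 indicates second inversion, placing the fifth (D) in the bass: D-F-G-B.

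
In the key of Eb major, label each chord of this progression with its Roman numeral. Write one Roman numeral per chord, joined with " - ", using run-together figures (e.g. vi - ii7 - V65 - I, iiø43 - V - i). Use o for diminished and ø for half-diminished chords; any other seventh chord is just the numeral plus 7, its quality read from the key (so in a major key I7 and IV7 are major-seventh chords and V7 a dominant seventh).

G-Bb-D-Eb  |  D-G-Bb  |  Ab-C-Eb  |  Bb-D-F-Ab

G-Bb-D-Eb: root Eb is the tonic; major seventh chord there is I65.
D-G-Bb has root G, degree 3 in Eb major, so iii64.
Ab-C-Eb: root Ab is the subdominant; major triad there is IV.
Bb-D-F-Ab: dominant seventh chord on Bb = scale degree 5 → V7.

I65 - iii64 - IV - V7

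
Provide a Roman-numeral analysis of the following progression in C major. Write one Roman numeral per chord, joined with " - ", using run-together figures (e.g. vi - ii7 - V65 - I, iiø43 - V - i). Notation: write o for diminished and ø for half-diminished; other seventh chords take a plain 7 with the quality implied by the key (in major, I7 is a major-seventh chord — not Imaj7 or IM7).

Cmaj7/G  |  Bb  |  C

I43 - bVII - I

Cmaj7/G: major seventh chord on C = scale degree 1 → I43.
Bb: major triad on Bb — chromatic; bVII (borrowed from the parallel minor).
C has root C, degree 1 in C major, so I.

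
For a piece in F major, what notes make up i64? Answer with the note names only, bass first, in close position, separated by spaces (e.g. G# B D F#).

C F Ab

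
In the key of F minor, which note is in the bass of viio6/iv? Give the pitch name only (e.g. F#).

C

The applied chord viio6/iv is rooted on A: A-C-Eb.
The figure 6 means first inversion — the third is in the bass.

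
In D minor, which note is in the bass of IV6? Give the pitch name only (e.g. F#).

B

IV in D minor has root G; the chord is G-B-D.
The figure 6 means first inversion — the third is in the bass.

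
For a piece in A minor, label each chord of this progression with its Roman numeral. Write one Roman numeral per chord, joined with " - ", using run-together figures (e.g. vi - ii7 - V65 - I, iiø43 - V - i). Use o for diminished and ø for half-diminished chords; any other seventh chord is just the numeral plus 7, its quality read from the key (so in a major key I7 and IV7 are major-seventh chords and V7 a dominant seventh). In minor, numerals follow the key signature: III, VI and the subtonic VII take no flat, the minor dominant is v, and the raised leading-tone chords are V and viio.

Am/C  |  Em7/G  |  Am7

Am/C: root A is the tonic; minor triad there is i6.
Em7/G has root E, degree 5 in A minor, so v65.
Am7 has root A, degree 1 in A minor, so i7.

i6 - v65 - i7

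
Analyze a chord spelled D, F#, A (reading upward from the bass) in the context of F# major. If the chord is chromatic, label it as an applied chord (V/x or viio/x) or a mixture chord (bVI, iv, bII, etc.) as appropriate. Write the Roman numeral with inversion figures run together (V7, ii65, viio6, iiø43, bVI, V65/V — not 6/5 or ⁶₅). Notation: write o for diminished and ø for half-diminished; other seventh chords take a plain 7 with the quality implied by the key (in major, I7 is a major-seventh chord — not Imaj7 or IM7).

bVI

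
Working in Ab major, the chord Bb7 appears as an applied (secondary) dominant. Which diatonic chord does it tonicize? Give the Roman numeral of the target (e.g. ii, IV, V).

V

The chord is a dominant seventh chord on Bb.
A dominant resolves down a perfect fifth: Bb → Eb. In Ab major, Eb is scale degree 5, i.e. V.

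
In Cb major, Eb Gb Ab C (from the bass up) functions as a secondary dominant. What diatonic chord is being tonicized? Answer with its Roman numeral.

The chord is a dominant seventh chord on Ab.
A dominant resolves down a perfect fifth: Ab → Db. In Cb major, Db is scale degree 2, i.e. ii.

ii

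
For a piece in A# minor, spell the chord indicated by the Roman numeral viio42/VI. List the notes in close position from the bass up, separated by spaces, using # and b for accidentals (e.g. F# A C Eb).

viio42/VI is a secondary leading-tone chord. The target VI is F# in A# minor; the applied chord is rooted a semitone below, on E#.
Building a fully diminished seventh chord on E# gives E#-G#-B-D.
The figured bass 42 indicates third inversion, placing the seventh (D) in the bass: D-E#-G#-B.

D E# G# B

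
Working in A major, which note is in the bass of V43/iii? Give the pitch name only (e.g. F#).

The applied chord V43/iii is rooted on G#: G#-B#-D#-F#.
The figure 43 means second inversion — the fifth is in the bass.

D#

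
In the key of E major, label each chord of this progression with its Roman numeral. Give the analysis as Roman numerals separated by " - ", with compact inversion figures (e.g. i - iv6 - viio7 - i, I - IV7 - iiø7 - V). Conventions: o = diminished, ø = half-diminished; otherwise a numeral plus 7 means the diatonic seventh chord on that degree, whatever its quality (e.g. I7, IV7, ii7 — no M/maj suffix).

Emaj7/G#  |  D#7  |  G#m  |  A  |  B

Emaj7/G# has root E, degree 1 in E major, so I65.
D#7 is the secondary dominant of iii (dominant seventh chord on D#): V7/iii.
G#m: root G# is the mediant; minor triad there is iii.
A has root A, degree 4 in E major, so IV.
B has root B, degree 5 in E major, so V.

I65 - V7/iii - iii - IV - V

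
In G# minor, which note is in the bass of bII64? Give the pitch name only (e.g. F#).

E

bII in G# minor has root A; the chord is A-C#-E.
The figure 64 means second inversion — the fifth is in the bass.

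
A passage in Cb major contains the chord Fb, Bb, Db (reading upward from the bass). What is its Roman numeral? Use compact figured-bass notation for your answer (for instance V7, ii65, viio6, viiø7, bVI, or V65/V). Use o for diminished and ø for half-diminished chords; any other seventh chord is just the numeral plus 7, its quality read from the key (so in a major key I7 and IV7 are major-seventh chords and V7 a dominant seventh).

viio64

The pitches Bb-Db-Fb form a diminished triad rooted on Bb.
Bb is scale degree 7 in Cb major, and a diminished triad on that degree is written viio.
With Fb in the bass the chord is in second inversion, so the figured bass is 64.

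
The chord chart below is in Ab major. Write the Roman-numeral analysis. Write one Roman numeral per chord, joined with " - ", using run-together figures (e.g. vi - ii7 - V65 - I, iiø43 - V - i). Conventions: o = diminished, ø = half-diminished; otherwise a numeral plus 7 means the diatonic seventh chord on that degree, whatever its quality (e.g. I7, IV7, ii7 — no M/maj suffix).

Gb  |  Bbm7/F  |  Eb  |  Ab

Gb: major triad on Gb — chromatic; bVII (borrowed from the parallel minor).
Bbm7/F has root Bb, degree 2 in Ab major, so ii43.
Eb has root Eb, degree 5 in Ab major, so V.
Ab: root Ab is the tonic; major triad there is I.

bVII - ii43 - V - I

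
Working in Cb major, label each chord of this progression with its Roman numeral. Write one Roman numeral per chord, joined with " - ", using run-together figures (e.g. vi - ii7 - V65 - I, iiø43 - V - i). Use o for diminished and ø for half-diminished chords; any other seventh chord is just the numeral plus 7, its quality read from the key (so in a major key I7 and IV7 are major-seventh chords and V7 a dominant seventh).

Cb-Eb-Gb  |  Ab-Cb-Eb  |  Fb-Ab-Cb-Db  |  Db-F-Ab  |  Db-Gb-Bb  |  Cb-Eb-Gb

I - vi - ii65 - V/V - V64 - I

Cb-Eb-Gb has root Cb, degree 1 in Cb major, so I.
Ab-Cb-Eb has root Ab, degree 6 in Cb major, so vi.
Fb-Ab-Cb-Db: root Db is the supertonic; minor seventh chord there is ii65.
Db-F-Ab: a major triad on Db, the applied dominant of V → V/V.
Db-Gb-Bb: root Gb is the dominant; major triad there is V64.
Cb-Eb-Gb: root Cb is the tonic; major triad there is I.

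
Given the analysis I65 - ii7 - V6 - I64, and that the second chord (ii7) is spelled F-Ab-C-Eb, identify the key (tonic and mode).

Eb major

ii7 is given as F-Ab-C-Eb — a minor seventh chord with root F.
ii7 on F implies F is the supertonic; that puts the tonic at Eb, and the lowercase numeral fits major mode.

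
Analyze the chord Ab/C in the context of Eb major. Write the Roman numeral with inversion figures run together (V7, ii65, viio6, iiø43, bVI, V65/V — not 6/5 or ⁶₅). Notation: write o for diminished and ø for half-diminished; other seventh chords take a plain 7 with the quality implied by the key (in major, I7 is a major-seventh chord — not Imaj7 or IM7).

IV6

Stacked in thirds the chord is Ab-C-Eb: a major triad on Ab.
Ab is scale degree 4 in Eb major, and a major triad on that degree is written IV.
With C in the bass the chord is in first inversion, so the figured bass is 6.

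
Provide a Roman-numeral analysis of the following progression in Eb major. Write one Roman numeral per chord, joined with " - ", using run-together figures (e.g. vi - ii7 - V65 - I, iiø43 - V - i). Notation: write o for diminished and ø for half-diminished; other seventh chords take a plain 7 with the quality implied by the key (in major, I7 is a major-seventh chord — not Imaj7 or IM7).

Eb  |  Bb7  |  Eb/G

I - V7 - I6

Eb: major triad on Eb = scale degree 1 → I.
Bb7: root Bb is the dominant; dominant seventh chord there is V7.
Eb/G: root Eb is the tonic; major triad there is I6.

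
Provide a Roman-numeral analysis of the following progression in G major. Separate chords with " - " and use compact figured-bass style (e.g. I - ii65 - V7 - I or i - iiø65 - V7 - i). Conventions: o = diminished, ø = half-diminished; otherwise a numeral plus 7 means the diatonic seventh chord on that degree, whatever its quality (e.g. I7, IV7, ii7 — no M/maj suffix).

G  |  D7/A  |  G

G has root G, degree 1 in G major, so I.
D7/A has root D, degree 5 in G major, so V43.
G: major triad on G = scale degree 1 → I.

I - V43 - I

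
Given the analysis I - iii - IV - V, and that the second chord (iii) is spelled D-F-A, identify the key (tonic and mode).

iii is given as D-F-A — a minor triad with root D.
If D is scale degree 3 and the mode makes that degree carry a minor triad, the tonic is Bb and the mode is major.

Bb major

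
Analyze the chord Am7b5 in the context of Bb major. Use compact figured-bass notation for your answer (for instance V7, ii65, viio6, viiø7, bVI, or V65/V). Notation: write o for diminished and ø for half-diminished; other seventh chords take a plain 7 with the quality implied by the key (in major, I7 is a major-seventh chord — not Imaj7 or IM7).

Stacked in thirds the chord is A-C-Eb-G: a half-diminished seventh chord on A.
In Bb major, A is the leading tone; the diatonic half-diminished seventh chord there is viiø7.

viiø7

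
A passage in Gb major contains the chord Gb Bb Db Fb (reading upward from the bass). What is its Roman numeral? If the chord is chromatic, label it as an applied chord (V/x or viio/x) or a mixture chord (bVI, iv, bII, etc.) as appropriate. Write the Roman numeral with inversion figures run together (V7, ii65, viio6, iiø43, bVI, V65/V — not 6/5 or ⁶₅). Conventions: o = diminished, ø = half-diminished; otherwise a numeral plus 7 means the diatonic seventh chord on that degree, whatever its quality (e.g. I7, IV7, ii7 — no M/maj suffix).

V7/IV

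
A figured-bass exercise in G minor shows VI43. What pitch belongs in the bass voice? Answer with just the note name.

Bb

VI in G minor has root Eb; the chord is Eb-G-Bb-D.
The figure 43 means second inversion — the fifth is in the bass.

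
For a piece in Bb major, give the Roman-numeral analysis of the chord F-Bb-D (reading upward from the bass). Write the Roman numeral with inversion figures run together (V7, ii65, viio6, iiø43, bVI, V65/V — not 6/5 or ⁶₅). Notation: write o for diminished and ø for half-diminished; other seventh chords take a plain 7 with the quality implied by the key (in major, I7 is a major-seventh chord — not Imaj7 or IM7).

The pitches Bb-D-F form a major triad rooted on Bb.
Bb is scale degree 1 in Bb major, and a major triad on that degree is written I.
With F in the bass the chord is in second inversion, so the figured bass is 64.

I64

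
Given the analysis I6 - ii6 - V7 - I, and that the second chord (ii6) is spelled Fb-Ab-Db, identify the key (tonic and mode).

ii6 is given as Fb-Ab-Db — a minor triad with root Db.
If Db is scale degree 2 and the mode makes that degree carry a minor triad, the tonic is Cb and the mode is major.

Cb major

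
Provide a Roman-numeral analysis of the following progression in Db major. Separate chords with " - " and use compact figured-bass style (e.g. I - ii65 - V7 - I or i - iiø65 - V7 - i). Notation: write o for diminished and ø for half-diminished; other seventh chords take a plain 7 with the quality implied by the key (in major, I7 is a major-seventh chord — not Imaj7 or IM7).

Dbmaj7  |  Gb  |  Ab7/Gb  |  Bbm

I7 - IV - V42 - vi

Dbmaj7: root Db is the tonic; major seventh chord there is I7.
Gb: root Gb is the subdominant; major triad there is IV.
Ab7/Gb: dominant seventh chord on Ab = scale degree 5 → V42.
Bbm: minor triad on Bb = scale degree 6 → vi.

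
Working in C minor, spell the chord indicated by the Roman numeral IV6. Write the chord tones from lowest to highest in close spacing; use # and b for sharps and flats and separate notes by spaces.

A C F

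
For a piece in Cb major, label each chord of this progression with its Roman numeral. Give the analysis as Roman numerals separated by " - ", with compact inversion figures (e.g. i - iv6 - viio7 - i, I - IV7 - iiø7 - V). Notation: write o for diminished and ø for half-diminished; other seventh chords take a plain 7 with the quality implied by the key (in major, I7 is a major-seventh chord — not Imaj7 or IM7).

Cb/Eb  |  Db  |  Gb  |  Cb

I6 - V/V - V - I

Cb/Eb has root Cb, degree 1 in Cb major, so I6.
Db: a major triad on Db, the applied dominant of V → V/V.
Gb has root Gb, degree 5 in Cb major, so V.
Cb: root Cb is the tonic; major triad there is I.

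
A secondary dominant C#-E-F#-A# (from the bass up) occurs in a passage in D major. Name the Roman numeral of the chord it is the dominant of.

The chord is a dominant seventh chord on F#.
A dominant resolves down a perfect fifth: F# → B. In D major, B is scale degree 6, i.e. vi.

vi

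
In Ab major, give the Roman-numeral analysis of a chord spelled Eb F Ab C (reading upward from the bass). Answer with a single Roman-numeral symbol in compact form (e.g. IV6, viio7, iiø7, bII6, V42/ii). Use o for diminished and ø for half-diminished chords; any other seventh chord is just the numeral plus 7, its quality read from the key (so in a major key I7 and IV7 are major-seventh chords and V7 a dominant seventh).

vi42

Stacked in thirds the chord is F-Ab-C-Eb: a minor seventh chord on F.
F is scale degree 6 in Ab major, and a minor seventh chord on that degree is written vi7.
With Eb in the bass the chord is in third inversion, so the figured bass is 42.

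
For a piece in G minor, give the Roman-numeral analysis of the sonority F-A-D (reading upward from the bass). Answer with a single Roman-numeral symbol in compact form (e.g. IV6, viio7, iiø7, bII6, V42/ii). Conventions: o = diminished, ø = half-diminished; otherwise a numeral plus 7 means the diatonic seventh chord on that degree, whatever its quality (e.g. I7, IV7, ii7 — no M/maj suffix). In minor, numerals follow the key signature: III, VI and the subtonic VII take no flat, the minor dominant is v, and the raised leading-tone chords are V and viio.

v6

The pitches D-F-A form a minor triad rooted on D.
D is scale degree 5 in G minor, and a minor triad on that degree is written v.
With F in the bass the chord is in first inversion, so the figured bass is 6.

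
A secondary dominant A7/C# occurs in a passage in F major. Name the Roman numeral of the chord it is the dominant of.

The chord is a dominant seventh chord on A.
A dominant resolves down a perfect fifth: A → D. In F major, D is scale degree 6, i.e. vi.

vi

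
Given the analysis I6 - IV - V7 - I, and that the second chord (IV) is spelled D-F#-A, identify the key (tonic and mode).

A major

The anchor chord is a major triad on D, labeled IV.
IV on D implies D is the subdominant; that puts the tonic at A, and the uppercase numeral fits major mode.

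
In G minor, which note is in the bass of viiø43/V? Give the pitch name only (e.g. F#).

The applied chord viiø43/V is rooted on C#: C#-E-G-B.
The figure 43 means second inversion — the fifth is in the bass.

G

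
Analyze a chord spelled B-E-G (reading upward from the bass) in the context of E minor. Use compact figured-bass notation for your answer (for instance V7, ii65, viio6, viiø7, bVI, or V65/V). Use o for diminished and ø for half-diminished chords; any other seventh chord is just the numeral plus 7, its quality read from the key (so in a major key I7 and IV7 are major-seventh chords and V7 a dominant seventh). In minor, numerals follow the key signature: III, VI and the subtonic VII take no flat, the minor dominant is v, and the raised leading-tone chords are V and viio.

i64

The pitches E-G-B form a minor triad rooted on E.
E is scale degree 1 in E minor, and a minor triad on that degree is written i.
With B in the bass the chord is in second inversion, so the figured bass is 64.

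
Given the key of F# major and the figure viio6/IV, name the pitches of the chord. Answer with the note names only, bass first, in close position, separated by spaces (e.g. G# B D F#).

The slash marks an applied leading-tone chord: viio of IV. In F# major, IV is B, so the leading tone to it is A#, a half step below.
Building a diminished triad on A# gives A#-C#-E.
The figured bass 6 indicates first inversion, placing the third (C#) in the bass: C#-E-A#.

C# E A#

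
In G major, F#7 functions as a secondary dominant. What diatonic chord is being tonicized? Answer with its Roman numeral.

iii

The chord is a dominant seventh chord on F#.
A dominant resolves down a perfect fifth: F# → B. In G major, B is scale degree 3, i.e. iii.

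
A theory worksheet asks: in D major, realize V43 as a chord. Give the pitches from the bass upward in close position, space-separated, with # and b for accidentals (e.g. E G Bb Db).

The numeral's case and figure indicate a dominant seventh chord. In D major its root, the dominant, is A.
Stacking thirds from A gives A-C#-E-G.
With the 43 figure the chord is in second inversion; from the bass E upward in close position it reads E-G-A-C#.

E G A C#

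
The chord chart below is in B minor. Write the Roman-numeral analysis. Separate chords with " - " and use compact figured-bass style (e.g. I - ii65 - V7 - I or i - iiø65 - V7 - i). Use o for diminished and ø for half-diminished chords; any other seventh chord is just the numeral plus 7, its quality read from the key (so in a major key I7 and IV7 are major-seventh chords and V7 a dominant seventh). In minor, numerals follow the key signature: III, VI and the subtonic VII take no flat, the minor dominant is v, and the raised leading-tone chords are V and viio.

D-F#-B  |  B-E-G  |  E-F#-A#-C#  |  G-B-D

D-F#-B: minor triad on B = scale degree 1 → i6.
B-E-G has root E, degree 4 in B minor, so iv64.
E-F#-A#-C#: root F# is the dominant; dominant seventh chord there is V42.
G-B-D has root G, degree 6 in B minor, so VI.

i6 - iv64 - V42 - VI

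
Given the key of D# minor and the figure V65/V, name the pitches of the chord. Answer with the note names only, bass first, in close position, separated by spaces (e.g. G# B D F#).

G## B# D# E#

The slash means an applied dominant: we want the dominant of V. In D# minor, V is A# major, and its dominant is built on E#.
Building a dominant seventh chord on E# gives E#-G##-B#-D#.
With the 65 figure the chord is in first inversion; from the bass G## upward in close position it reads G##-B#-D#-E#.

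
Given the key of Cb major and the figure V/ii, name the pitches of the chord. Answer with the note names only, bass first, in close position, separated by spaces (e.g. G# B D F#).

Ab C Eb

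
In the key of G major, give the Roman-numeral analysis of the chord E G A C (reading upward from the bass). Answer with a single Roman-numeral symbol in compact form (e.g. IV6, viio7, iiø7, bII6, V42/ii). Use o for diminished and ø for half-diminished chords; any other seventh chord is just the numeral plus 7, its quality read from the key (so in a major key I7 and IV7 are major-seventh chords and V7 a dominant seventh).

ii43

The pitches A-C-E-G form a minor seventh chord rooted on A.
In G major, A is the supertonic; the diatonic minor seventh chord there is ii7.
With E in the bass the chord is in second inversion, so the figured bass is 43.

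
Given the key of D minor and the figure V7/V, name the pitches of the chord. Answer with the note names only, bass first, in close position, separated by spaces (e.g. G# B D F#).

V7/V is a secondary dominant — the dominant seventh of V. V in D minor is A, so the applied chord's root is E, a perfect fifth above.
Building a dominant seventh chord on E gives E-G#-B-D.

E G# B D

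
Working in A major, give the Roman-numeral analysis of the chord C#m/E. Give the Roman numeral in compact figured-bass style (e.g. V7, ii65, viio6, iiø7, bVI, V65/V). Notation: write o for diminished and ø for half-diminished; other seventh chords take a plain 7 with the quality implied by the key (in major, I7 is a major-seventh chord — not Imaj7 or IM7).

iii6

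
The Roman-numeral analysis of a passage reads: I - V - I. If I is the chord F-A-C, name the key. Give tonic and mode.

The anchor chord is a major triad on F, labeled I.
If F is scale degree 1 and the mode makes that degree carry a major triad, the tonic is F and the mode is major.

F major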